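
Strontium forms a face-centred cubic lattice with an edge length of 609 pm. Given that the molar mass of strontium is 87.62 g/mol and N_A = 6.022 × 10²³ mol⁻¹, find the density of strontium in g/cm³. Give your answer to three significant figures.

2.58 g/cm³

An FCC unit cell contains Z = 4 atoms.
Cell volume: a³ = (609 pm)³ = (6.090 × 10^-8 cm)³ = 2.259 × 10^-22 cm³.
ρ = Z·M/(N_A·a³) = 4 × 87.62 / (6.022 × 10²³ × 2.259 × 10^-22) = 2.577 g/cm³.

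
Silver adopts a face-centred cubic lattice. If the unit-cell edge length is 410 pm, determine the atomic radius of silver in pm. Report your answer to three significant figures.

In an FCC lattice, atoms touch along the face diagonal, so √2·a = 4r.
r = √2·a/4 = 1.4142 × 410 / 4 = 145 pm.

145 pm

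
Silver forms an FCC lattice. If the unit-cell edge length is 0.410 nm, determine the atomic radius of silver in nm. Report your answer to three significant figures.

0.145 nm

In an FCC lattice, atoms touch along the face diagonal, so √2·a = 4r.
r = √2·a/4 = 1.4142 × 0.410 / 4 = 0.145 nm.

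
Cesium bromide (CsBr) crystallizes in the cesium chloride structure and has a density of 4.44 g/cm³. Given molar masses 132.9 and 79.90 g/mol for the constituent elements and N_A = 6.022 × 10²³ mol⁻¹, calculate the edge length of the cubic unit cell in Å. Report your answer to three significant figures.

M(CsBr) = 212.8 g/mol; Z = 1 formula unit per cell.
a³ = Z·M/(N_A·ρ) = 1 × 212.8 / (6.022 × 10²³ × 4.44) = 7.959 × 10^-23 cm³, so a = 4.301 × 10^-8 cm = 4.30 Å.

4.30 Å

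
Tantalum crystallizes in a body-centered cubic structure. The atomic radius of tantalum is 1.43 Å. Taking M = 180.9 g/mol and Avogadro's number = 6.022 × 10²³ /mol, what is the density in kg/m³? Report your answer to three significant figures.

16700 kg/m³

In a BCC lattice, atoms touch along the body diagonal, so √3·a = 4r, giving a = 3.302 Å = 3.302 × 10^-8 cm.
With Z = 2, ρ = Z·M/(N_A·a³) = 2 × 180.9 / (6.022 × 10²³ × 3.602 × 10^-23) = 16.68 g/cm³ = 16700 kg/m³.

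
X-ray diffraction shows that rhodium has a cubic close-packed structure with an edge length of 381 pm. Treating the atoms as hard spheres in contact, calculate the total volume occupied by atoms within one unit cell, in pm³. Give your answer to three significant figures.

In an FCC lattice atoms touch along the face diagonal, so √2·a = 4r, so r = 0.3536a = 134.7 pm.
V_atoms = Z × (4/3)πr³ = 4 × (4/3)π × (134.7)³ = 4.10 × 10^7 pm³.

4.10 × 10^7 pm³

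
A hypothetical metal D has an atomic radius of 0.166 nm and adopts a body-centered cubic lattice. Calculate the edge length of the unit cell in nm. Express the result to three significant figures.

0.383 nm

In a BCC lattice, atoms touch along the body diagonal, so √3·a = 4r.
a = 4r/√3 = 4 × 0.166 / 1.7321 = 0.383 nm.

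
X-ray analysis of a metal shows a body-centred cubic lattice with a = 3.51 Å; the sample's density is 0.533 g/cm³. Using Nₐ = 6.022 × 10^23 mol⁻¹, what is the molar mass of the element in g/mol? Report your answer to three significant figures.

A BCC cell has Z = 2 atoms; a = 3.510 × 10^-8 cm.
M = ρ·N_A·a³/Z = 0.533 × 6.022 × 10²³ × 4.324 × 10^-23 / 2 = 6.94 g/mol.

6.94 g/mol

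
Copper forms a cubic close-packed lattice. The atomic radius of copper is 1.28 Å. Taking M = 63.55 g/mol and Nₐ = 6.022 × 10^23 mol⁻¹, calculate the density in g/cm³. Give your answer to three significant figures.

8.90 g/cm³

In an FCC lattice, atoms touch along the face diagonal, so √2·a = 4r, giving a = 3.620 Å = 3.620 × 10^-8 cm.
With Z = 4, ρ = Z·M/(N_A·a³) = 4 × 63.55 / (6.022 × 10²³ × 4.745 × 10^-23) = 8.895 g/cm³.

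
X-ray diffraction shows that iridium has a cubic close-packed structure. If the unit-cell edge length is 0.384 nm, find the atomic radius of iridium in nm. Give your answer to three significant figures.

0.136 nm

In an FCC lattice, atoms touch along the face diagonal, so √2·a = 4r.
r = √2·a/4 = 1.4142 × 0.384 / 4 = 0.136 nm.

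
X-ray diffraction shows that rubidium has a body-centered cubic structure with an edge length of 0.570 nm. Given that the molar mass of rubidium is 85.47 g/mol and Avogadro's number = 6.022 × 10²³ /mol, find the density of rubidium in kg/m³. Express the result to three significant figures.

A BCC unit cell contains Z = 2 atoms.
Cell volume: a³ = (0.570 nm)³ = (5.700 × 10^-8 cm)³ = 1.852 × 10^-22 cm³.
ρ = Z·M/(N_A·a³) = 2 × 85.47 / (6.022 × 10²³ × 1.852 × 10^-22) = 1.533 g/cm³ = 1530 kg/m³.

1530 kg/m³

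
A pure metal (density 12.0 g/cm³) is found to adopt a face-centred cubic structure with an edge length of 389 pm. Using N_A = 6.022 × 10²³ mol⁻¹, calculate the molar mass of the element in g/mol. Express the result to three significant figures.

106 g/mol

An FCC cell has Z = 4 atoms; a = 3.890 × 10^-8 cm.
M = ρ·N_A·a³/Z = 12.0 × 6.022 × 10²³ × 5.886 × 10^-23 / 4 = 106 g/mol.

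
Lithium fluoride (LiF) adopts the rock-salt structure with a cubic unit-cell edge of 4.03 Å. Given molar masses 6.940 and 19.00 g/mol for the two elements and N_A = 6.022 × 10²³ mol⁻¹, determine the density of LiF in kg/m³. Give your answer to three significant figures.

The rock-salt structure contains Z = 4 formula units per cell; M(LiF) = 6.940 + 19.00 = 25.94 g/mol.
a³ = (4.030 × 10^-8 cm)³ = 6.545 × 10^-23 cm³.
ρ = 4 × 25.94 / (6.022 × 10²³ × 6.545 × 10^-23) = 2.633 g/cm³ = 2630 kg/m³.

2630 kg/m³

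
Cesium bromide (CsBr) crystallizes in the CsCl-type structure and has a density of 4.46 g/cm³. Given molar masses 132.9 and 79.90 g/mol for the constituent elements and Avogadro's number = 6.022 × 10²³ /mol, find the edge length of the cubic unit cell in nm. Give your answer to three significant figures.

0.430 nm

M(CsBr) = 212.8 g/mol; Z = 1 formula unit per cell.
a³ = Z·M/(N_A·ρ) = 1 × 212.8 / (6.022 × 10²³ × 4.46) = 7.923 × 10^-23 cm³, so a = 4.295 × 10^-8 cm = 0.430 nm.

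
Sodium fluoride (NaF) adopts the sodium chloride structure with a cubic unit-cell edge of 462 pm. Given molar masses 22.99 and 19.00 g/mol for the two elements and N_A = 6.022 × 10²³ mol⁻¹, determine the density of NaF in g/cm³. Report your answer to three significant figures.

2.83 g/cm³

The sodium chloride structure contains Z = 4 formula units per cell; M(NaF) = 22.99 + 19.00 = 41.99 g/mol.
a³ = (4.620 × 10^-8 cm)³ = 9.861 × 10^-23 cm³.
ρ = 4 × 41.99 / (6.022 × 10²³ × 9.861 × 10^-23) = 2.828 g/cm³.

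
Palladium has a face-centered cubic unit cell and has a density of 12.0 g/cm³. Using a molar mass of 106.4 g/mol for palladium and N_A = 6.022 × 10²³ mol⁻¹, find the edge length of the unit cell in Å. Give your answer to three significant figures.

3.89 Å

With Z = 4 atoms per FCC cell, a³ = Z·M/(N_A·ρ) = 4 × 106.4 / (6.022 × 10²³ × 12.00 g/cm³) = 5.890 × 10^-23 cm³.
a = (5.890 × 10^-23)^(1/3) = 3.891 × 10^-8 cm = 3.89 Å.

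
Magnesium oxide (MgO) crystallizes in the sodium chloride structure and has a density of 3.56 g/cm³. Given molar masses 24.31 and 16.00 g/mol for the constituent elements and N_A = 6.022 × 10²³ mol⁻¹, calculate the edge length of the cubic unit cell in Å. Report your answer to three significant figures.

M(MgO) = 40.31 g/mol; Z = 4 formula units per cell.
a³ = Z·M/(N_A·ρ) = 4 × 40.31 / (6.022 × 10²³ × 3.56) = 7.521 × 10^-23 cm³, so a = 4.221 × 10^-8 cm = 4.22 Å.

4.22 Å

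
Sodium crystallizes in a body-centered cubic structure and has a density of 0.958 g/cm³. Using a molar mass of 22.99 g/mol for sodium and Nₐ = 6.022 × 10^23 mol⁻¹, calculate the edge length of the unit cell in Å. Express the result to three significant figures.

With Z = 2 atoms per BCC cell, a³ = Z·M/(N_A·ρ) = 2 × 22.99 / (6.022 × 10²³ × 0.9580 g/cm³) = 7.970 × 10^-23 cm³.
a = (7.970 × 10^-23)^(1/3) = 4.303 × 10^-8 cm = 4.30 Å.

4.30 Å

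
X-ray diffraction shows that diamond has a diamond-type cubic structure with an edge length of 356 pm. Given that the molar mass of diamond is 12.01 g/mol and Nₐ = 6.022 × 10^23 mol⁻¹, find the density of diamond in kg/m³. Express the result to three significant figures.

A diamond cubic unit cell contains Z = 8 atoms.
Cell volume: a³ = (356 pm)³ = (3.560 × 10^-8 cm)³ = 4.512 × 10^-23 cm³.
ρ = Z·M/(N_A·a³) = 8 × 12.01 / (6.022 × 10²³ × 4.512 × 10^-23) = 3.536 g/cm³ = 3540 kg/m³.

3540 kg/m³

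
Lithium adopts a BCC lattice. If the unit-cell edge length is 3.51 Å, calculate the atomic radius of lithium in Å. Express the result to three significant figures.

In a BCC lattice, atoms touch along the body diagonal, so √3·a = 4r.
r = √3·a/4 = 1.7321 × 3.51 / 4 = 1.52 Å.

1.52 Å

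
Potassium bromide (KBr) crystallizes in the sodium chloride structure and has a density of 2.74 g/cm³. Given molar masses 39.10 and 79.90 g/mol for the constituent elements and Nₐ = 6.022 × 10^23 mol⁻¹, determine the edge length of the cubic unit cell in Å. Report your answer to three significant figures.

6.61 Å

M(KBr) = 119.0 g/mol; Z = 4 formula units per cell.
a³ = Z·M/(N_A·ρ) = 4 × 119.0 / (6.022 × 10²³ × 2.74) = 2.885 × 10^-22 cm³, so a = 6.608 × 10^-8 cm = 6.61 Å.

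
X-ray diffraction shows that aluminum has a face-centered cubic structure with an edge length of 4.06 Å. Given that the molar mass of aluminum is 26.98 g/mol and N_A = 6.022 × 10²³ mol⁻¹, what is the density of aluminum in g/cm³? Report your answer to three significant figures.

2.68 g/cm³

An FCC unit cell contains Z = 4 atoms.
Cell volume: a³ = (4.06 Å)³ = (4.060 × 10^-8 cm)³ = 6.692 × 10^-23 cm³.
ρ = Z·M/(N_A·a³) = 4 × 26.98 / (6.022 × 10²³ × 6.692 × 10^-23) = 2.678 g/cm³.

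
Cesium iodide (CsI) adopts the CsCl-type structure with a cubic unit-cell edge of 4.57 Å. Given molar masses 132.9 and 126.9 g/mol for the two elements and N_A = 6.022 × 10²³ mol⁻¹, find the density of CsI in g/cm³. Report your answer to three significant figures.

4.52 g/cm³

The CsCl-type structure contains Z = 1 formula unit per cell; M(CsI) = 132.9 + 126.9 = 259.8 g/mol.
a³ = (4.570 × 10^-8 cm)³ = 9.544 × 10^-23 cm³.
ρ = 1 × 259.8 / (6.022 × 10²³ × 9.544 × 10^-23) = 4.520 g/cm³.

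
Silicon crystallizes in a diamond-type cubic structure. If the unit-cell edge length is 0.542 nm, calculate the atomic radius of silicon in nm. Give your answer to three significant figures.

0.117 nm

In a diamond cubic lattice, nearest neighbors lie along the body diagonal with √3·a = 8r.
r = √3·a/8 = 1.7321 × 0.542 / 8 = 0.117 nm.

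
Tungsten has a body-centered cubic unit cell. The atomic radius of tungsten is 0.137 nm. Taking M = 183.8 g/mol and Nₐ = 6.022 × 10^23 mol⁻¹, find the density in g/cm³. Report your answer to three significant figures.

19.3 g/cm³

In a BCC lattice, atoms touch along the body diagonal, so √3·a = 4r, giving a = 0.3164 nm = 3.164 × 10^-8 cm.
With Z = 2, ρ = Z·M/(N_A·a³) = 2 × 183.8 / (6.022 × 10²³ × 3.167 × 10^-23) = 19.27 g/cm³.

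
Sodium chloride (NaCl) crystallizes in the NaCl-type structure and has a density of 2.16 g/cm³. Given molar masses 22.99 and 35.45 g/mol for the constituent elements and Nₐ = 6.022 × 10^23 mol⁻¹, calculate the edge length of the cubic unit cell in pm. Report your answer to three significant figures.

M(NaCl) = 58.44 g/mol; Z = 4 formula units per cell.
a³ = Z·M/(N_A·ρ) = 4 × 58.44 / (6.022 × 10²³ × 2.16) = 1.797 × 10^-22 cm³, so a = 5.643 × 10^-8 cm = 564 pm.

564 pm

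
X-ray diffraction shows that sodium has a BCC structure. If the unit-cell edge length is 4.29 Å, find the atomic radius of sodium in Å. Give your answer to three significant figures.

1.86 Å

In a BCC lattice, atoms touch along the body diagonal, so √3·a = 4r.
r = √3·a/4 = 1.7321 × 4.29 / 4 = 1.86 Å.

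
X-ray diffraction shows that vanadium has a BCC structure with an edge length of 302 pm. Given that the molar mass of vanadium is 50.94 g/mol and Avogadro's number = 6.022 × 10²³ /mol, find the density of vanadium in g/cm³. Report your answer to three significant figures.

6.14 g/cm³

A BCC unit cell contains Z = 2 atoms.
Cell volume: a³ = (302 pm)³ = (3.020 × 10^-8 cm)³ = 2.754 × 10^-23 cm³.
ρ = Z·M/(N_A·a³) = 2 × 50.94 / (6.022 × 10²³ × 2.754 × 10^-23) = 6.142 g/cm³.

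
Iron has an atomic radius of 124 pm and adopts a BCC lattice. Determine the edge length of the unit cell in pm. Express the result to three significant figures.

In a BCC lattice, atoms touch along the body diagonal, so √3·a = 4r.
a = 4r/√3 = 4 × 124 / 1.7321 = 286 pm.

286 pm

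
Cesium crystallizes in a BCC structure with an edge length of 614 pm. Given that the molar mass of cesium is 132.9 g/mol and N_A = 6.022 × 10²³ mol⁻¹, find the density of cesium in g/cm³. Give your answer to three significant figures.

1.91 g/cm³

A BCC unit cell contains Z = 2 atoms.
Cell volume: a³ = (614 pm)³ = (6.140 × 10^-8 cm)³ = 2.315 × 10^-22 cm³.
ρ = Z·M/(N_A·a³) = 2 × 132.9 / (6.022 × 10²³ × 2.315 × 10^-22) = 1.907 g/cm³.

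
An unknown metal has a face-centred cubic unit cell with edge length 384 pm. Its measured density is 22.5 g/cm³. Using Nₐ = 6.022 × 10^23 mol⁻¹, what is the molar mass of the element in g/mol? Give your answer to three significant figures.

192 g/mol

An FCC cell has Z = 4 atoms; a = 3.840 × 10^-8 cm.
M = ρ·N_A·a³/Z = 22.5 × 6.022 × 10²³ × 5.662 × 10^-23 / 4 = 192 g/mol.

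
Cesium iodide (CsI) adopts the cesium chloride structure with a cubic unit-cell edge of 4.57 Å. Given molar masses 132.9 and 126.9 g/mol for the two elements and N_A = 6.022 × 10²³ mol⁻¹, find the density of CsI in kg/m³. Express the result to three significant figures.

The cesium chloride structure contains Z = 1 formula unit per cell; M(CsI) = 132.9 + 126.9 = 259.8 g/mol.
a³ = (4.570 × 10^-8 cm)³ = 9.544 × 10^-23 cm³.
ρ = 1 × 259.8 / (6.022 × 10²³ × 9.544 × 10^-23) = 4.520 g/cm³ = 4520 kg/m³.

4520 kg/m³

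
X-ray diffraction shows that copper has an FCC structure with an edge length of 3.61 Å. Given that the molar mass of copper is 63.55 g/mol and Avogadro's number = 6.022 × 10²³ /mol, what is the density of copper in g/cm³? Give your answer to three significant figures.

8.97 g/cm³

An FCC unit cell contains Z = 4 atoms.
Cell volume: a³ = (3.61 Å)³ = (3.610 × 10^-8 cm)³ = 4.705 × 10^-23 cm³.
ρ = Z·M/(N_A·a³) = 4 × 63.55 / (6.022 × 10²³ × 4.705 × 10^-23) = 8.972 g/cm³.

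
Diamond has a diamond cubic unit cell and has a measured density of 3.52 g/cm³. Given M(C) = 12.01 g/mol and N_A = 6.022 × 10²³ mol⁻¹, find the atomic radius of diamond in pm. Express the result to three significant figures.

For a diamond cubic cell (Z = 8), a³ = Z·M/(N_A·ρ) = 8 × 12.01 / (6.022 × 10²³ × 3.520) = 4.533 × 10^-23 cm³, so a = 3.565 × 10^-8 cm = 356.5 pm.
Nearest neighbors lie along the body diagonal with √3·a = 8r, so r = 0.2165 × a = 77.2 pm.

77.2 pm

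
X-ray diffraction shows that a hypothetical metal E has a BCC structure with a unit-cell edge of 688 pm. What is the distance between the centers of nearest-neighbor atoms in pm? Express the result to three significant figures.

In a BCC structure, atoms touch along the body diagonal, so √3·a = 4r; the nearest-neighbor distance equals 2r = 0.8660·a.
d = 0.8660 × 688 = 596 pm.

596 pm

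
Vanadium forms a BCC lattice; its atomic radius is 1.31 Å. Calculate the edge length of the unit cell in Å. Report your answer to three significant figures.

3.03 Å

In a BCC lattice, atoms touch along the body diagonal, so √3·a = 4r.
a = 4r/√3 = 4 × 1.31 / 1.7321 = 3.03 Å.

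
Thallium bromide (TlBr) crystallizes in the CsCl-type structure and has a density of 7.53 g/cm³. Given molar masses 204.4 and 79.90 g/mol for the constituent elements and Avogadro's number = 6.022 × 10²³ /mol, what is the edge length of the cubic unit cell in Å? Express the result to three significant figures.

3.97 Å

M(TlBr) = 284.3 g/mol; Z = 1 formula unit per cell.
a³ = Z·M/(N_A·ρ) = 1 × 284.3 / (6.022 × 10²³ × 7.53) = 6.270 × 10^-23 cm³, so a = 3.973 × 10^-8 cm = 3.97 Å.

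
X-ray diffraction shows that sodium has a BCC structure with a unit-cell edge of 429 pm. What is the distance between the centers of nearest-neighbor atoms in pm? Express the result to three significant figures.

372 pm

In a BCC structure, atoms touch along the body diagonal, so √3·a = 4r; the nearest-neighbor distance equals 2r = 0.8660·a.
d = 0.8660 × 429 = 372 pm.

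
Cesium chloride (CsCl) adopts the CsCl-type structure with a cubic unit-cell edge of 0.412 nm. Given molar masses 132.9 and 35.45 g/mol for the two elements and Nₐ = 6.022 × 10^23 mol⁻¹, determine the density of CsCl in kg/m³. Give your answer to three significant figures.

4000 kg/m³

The CsCl-type structure contains Z = 1 formula unit per cell; M(CsCl) = 132.9 + 35.45 = 168.35 g/mol.
a³ = (4.120 × 10^-8 cm)³ = 6.993 × 10^-23 cm³.
ρ = 1 × 168.35 / (6.022 × 10²³ × 6.993 × 10^-23) = 3.997 g/cm³ = 4000 kg/m³.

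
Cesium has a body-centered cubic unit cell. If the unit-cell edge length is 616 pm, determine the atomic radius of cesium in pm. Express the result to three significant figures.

In a BCC lattice, atoms touch along the body diagonal, so √3·a = 4r.
r = √3·a/4 = 1.7321 × 616 / 4 = 267 pm.

267 pm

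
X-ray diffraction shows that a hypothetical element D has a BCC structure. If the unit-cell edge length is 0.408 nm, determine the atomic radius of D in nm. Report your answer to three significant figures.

0.177 nm

In a BCC lattice, atoms touch along the body diagonal, so √3·a = 4r.
r = √3·a/4 = 1.7321 × 0.408 / 4 = 0.177 nm.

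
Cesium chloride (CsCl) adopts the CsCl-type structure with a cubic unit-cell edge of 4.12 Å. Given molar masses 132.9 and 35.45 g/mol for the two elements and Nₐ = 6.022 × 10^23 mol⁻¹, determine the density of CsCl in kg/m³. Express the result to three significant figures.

The CsCl-type structure contains Z = 1 formula unit per cell; M(CsCl) = 132.9 + 35.45 = 168.35 g/mol.
a³ = (4.120 × 10^-8 cm)³ = 6.993 × 10^-23 cm³.
ρ = 1 × 168.35 / (6.022 × 10²³ × 6.993 × 10^-23) = 3.997 g/cm³ = 4000 kg/m³.

4000 kg/m³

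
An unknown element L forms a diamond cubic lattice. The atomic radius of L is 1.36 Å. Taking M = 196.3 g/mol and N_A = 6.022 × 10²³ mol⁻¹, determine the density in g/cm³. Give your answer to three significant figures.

In a diamond cubic lattice, nearest neighbors lie along the body diagonal with √3·a = 8r, giving a = 6.282 Å = 6.282 × 10^-8 cm.
With Z = 8, ρ = Z·M/(N_A·a³) = 8 × 196.3 / (6.022 × 10²³ × 2.479 × 10^-22) = 10.52 g/cm³.

10.5 g/cm³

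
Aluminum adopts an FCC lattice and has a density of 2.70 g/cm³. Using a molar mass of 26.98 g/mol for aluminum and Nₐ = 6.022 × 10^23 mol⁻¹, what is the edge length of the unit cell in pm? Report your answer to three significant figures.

With Z = 4 atoms per FCC cell, a³ = Z·M/(N_A·ρ) = 4 × 26.98 / (6.022 × 10²³ × 2.700 g/cm³) = 6.637 × 10^-23 cm³.
a = (6.637 × 10^-23)^(1/3) = 4.049 × 10^-8 cm = 405 pm.

405 pm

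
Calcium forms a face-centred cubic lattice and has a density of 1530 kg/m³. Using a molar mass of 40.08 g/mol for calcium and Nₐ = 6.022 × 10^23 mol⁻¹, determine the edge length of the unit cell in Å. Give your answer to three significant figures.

With Z = 4 atoms per FCC cell, a³ = Z·M/(N_A·ρ) = 4 × 40.08 / (6.022 × 10²³ × 1.530 g/cm³) = 1.740 × 10^-22 cm³.
a = (1.740 × 10^-22)^(1/3) = 5.583 × 10^-8 cm = 5.58 Å.

5.58 Å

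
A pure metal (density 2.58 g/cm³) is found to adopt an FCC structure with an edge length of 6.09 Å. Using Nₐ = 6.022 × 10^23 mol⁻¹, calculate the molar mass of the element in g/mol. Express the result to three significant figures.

87.7 g/mol

An FCC cell has Z = 4 atoms; a = 6.090 × 10^-8 cm.
M = ρ·N_A·a³/Z = 2.58 × 6.022 × 10²³ × 2.259 × 10^-22 / 4 = 87.7 g/mol.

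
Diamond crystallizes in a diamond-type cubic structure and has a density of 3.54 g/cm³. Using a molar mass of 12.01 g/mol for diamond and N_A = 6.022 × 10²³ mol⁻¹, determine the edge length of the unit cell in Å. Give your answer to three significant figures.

With Z = 8 atoms per diamond cubic cell, a³ = Z·M/(N_A·ρ) = 8 × 12.01 / (6.022 × 10²³ × 3.540 g/cm³) = 4.507 × 10^-23 cm³.
a = (4.507 × 10^-23)^(1/3) = 3.559 × 10^-8 cm = 3.56 Å.

3.56 Å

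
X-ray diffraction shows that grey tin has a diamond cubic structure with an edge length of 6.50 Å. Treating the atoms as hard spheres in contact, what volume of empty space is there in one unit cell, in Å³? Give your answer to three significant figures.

181 Å³

In a diamond cubic lattice nearest neighbors lie along the body diagonal with √3·a = 8r, so r = 0.2165a = 1.407 Å.
V_cell = a³ = 274.6 Å³; V_atoms = 8 × (4/3)πr³ = 93.40 Å³.
Empty space = 274.6 − 93.40 = 181 Å³.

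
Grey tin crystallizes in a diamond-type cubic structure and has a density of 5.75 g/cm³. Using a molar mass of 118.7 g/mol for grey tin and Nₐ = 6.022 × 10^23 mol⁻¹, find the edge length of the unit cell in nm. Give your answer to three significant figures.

With Z = 8 atoms per diamond cubic cell, a³ = Z·M/(N_A·ρ) = 8 × 118.7 / (6.022 × 10²³ × 5.750 g/cm³) = 2.742 × 10^-22 cm³.
a = (2.742 × 10^-22)^(1/3) = 6.497 × 10^-8 cm = 0.650 nm.

0.650 nm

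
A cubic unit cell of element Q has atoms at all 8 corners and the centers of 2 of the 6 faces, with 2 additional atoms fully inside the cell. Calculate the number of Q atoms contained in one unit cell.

4

Corner atoms are shared by 8 cells (1/8 each), face atoms by 2 (1/2 each), interior atoms are unshared.
Net atoms = 8 × 1/8 + 2 × 1/2 + 2 = 1 + 1 + 2 = 4.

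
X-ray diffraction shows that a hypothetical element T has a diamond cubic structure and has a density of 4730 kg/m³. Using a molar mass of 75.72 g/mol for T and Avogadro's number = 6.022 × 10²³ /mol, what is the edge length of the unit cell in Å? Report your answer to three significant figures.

5.97 Å

With Z = 8 atoms per diamond cubic cell, a³ = Z·M/(N_A·ρ) = 8 × 75.72 / (6.022 × 10²³ × 4.730 g/cm³) = 2.127 × 10^-22 cm³.
a = (2.127 × 10^-22)^(1/3) = 5.969 × 10^-8 cm = 5.97 Å.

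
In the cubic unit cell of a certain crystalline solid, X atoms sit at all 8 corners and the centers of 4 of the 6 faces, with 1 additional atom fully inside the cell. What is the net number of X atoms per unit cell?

4

Corner atoms are shared by 8 cells (1/8 each), face atoms by 2 (1/2 each), interior atoms are unshared.
Net atoms = 8 × 1/8 + 4 × 1/2 + 1 = 1 + 2 + 1 = 4.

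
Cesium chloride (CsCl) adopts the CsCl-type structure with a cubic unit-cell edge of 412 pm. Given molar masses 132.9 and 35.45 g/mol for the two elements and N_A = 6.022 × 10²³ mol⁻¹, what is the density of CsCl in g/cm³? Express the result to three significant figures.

The CsCl-type structure contains Z = 1 formula unit per cell; M(CsCl) = 132.9 + 35.45 = 168.35 g/mol.
a³ = (4.120 × 10^-8 cm)³ = 6.993 × 10^-23 cm³.
ρ = 1 × 168.35 / (6.022 × 10²³ × 6.993 × 10^-23) = 3.997 g/cm³.

4.00 g/cm³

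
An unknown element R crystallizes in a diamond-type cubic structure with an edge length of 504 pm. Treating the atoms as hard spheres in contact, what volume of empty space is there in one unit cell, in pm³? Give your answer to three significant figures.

8.45 × 10^7 pm³

In a diamond cubic lattice nearest neighbors lie along the body diagonal with √3·a = 8r, so r = 0.2165a = 109.1 pm.
V_cell = a³ = 1.280 × 10^8 pm³; V_atoms = 8 × (4/3)πr³ = 4.354 × 10^7 pm³.
Empty space = 1.280 × 10^8 − 4.354 × 10^7 = 8.45 × 10^7 pm³.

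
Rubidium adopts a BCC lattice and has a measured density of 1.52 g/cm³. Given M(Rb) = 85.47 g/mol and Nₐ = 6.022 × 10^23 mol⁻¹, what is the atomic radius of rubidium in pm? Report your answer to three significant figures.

248 pm

For a BCC cell (Z = 2), a³ = Z·M/(N_A·ρ) = 2 × 85.47 / (6.022 × 10²³ × 1.520) = 1.867 × 10^-22 cm³, so a = 5.716 × 10^-8 cm = 571.6 pm.
Atoms touch along the body diagonal, so √3·a = 4r, so r = 0.4330 × a = 248 pm.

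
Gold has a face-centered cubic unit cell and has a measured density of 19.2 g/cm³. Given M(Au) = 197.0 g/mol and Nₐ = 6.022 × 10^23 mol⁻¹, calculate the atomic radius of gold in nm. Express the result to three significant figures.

For an FCC cell (Z = 4), a³ = Z·M/(N_A·ρ) = 4 × 197.0 / (6.022 × 10²³ × 19.20) = 6.815 × 10^-23 cm³, so a = 4.085 × 10^-8 cm = 0.4085 nm.
Atoms touch along the face diagonal, so √2·a = 4r, so r = 0.3536 × a = 0.144 nm.

0.144 nm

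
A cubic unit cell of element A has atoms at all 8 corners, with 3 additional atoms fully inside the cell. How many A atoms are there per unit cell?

Corner atoms are shared by 8 cells (1/8 each), interior atoms are unshared.
Net atoms = 8 × 1/8 + 3 = 1 + 3 = 4.

4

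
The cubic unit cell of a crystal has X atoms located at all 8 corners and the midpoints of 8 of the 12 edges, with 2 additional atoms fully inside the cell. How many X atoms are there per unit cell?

5

Corner atoms are shared by 8 cells (1/8 each), edge atoms by 4 (1/4 each), interior atoms are unshared.
Net atoms = 8 × 1/8 + 8 × 1/4 + 2 = 1 + 2 + 2 = 5.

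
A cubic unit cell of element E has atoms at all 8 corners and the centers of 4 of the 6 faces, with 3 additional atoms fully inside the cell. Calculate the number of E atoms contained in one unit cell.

Corner atoms are shared by 8 cells (1/8 each), face atoms by 2 (1/2 each), interior atoms are unshared.
Net atoms = 8 × 1/8 + 4 × 1/2 + 3 = 1 + 2 + 3 = 6.

6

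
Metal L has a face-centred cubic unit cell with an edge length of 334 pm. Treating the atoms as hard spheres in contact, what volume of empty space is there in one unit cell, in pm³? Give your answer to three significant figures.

In an FCC lattice atoms touch along the face diagonal, so √2·a = 4r, so r = 0.3536a = 118.1 pm.
V_cell = a³ = 3.726 × 10^7 pm³; V_atoms = 4 × (4/3)πr³ = 2.759 × 10^7 pm³.
Empty space = 3.726 × 10^7 − 2.759 × 10^7 = 9.67 × 10^6 pm³.

9.67 × 10^6 pm³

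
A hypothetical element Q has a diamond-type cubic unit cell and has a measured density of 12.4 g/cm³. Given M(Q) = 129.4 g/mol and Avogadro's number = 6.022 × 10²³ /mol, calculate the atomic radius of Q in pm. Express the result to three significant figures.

112 pm

For a diamond cubic cell (Z = 8), a³ = Z·M/(N_A·ρ) = 8 × 129.4 / (6.022 × 10²³ × 12.40) = 1.386 × 10^-22 cm³, so a = 5.176 × 10^-8 cm = 517.6 pm.
Nearest neighbors lie along the body diagonal with √3·a = 8r, so r = 0.2165 × a = 112 pm.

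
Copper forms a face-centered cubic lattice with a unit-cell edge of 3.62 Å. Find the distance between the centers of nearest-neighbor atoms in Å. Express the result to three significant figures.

In an FCC structure, atoms touch along the face diagonal, so √2·a = 4r; the nearest-neighbor distance equals 2r = 0.7071·a.
d = 0.7071 × 3.62 = 2.56 Å.

2.56 Å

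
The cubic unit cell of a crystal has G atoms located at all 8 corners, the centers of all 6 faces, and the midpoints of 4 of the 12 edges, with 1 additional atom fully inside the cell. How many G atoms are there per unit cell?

6

Corner atoms are shared by 8 cells (1/8 each), face atoms by 2 (1/2 each), edge atoms by 4 (1/4 each), interior atoms are unshared.
Net atoms = 8 × 1/8 + 6 × 1/2 + 4 × 1/4 + 1 = 1 + 3 + 1 + 1 = 6.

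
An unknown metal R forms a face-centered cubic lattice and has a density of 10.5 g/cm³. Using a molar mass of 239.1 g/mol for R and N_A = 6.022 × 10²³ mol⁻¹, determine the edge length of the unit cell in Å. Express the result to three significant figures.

With Z = 4 atoms per FCC cell, a³ = Z·M/(N_A·ρ) = 4 × 239.1 / (6.022 × 10²³ × 10.50 g/cm³) = 1.513 × 10^-22 cm³.
a = (1.513 × 10^-22)^(1/3) = 5.328 × 10^-8 cm = 5.33 Å.

5.33 Å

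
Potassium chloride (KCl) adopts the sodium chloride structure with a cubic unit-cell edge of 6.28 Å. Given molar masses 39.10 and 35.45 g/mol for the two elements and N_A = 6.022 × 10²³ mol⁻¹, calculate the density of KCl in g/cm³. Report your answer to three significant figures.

2.00 g/cm³

The sodium chloride structure contains Z = 4 formula units per cell; M(KCl) = 39.10 + 35.45 = 74.55 g/mol.
a³ = (6.280 × 10^-8 cm)³ = 2.477 × 10^-22 cm³.
ρ = 4 × 74.55 / (6.022 × 10²³ × 2.477 × 10^-22) = 1.999 g/cm³.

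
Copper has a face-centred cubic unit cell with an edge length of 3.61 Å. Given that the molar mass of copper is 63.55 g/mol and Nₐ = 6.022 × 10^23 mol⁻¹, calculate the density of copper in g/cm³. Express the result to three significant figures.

An FCC unit cell contains Z = 4 atoms.
Cell volume: a³ = (3.61 Å)³ = (3.610 × 10^-8 cm)³ = 4.705 × 10^-23 cm³.
ρ = Z·M/(N_A·a³) = 4 × 63.55 / (6.022 × 10²³ × 4.705 × 10^-23) = 8.972 g/cm³.

8.97 g/cm³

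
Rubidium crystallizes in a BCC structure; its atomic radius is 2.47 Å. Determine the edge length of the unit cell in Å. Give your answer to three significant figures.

In a BCC lattice, atoms touch along the body diagonal, so √3·a = 4r.
a = 4r/√3 = 4 × 2.47 / 1.7321 = 5.70 Å.

5.70 Å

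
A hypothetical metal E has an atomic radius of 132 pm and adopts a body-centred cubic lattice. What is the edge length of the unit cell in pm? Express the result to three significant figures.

305 pm

In a BCC lattice, atoms touch along the body diagonal, so √3·a = 4r.
a = 4r/√3 = 4 × 132 / 1.7321 = 305 pm.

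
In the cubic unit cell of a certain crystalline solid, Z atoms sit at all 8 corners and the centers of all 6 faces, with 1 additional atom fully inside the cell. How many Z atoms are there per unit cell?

5

Corner atoms are shared by 8 cells (1/8 each), face atoms by 2 (1/2 each), interior atoms are unshared.
Net atoms = 8 × 1/8 + 6 × 1/2 + 1 = 1 + 3 + 1 = 5.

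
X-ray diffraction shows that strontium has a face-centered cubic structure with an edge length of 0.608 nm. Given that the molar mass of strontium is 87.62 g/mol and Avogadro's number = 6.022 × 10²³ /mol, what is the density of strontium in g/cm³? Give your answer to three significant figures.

An FCC unit cell contains Z = 4 atoms.
Cell volume: a³ = (0.608 nm)³ = (6.080 × 10^-8 cm)³ = 2.248 × 10^-22 cm³.
ρ = Z·M/(N_A·a³) = 4 × 87.62 / (6.022 × 10²³ × 2.248 × 10^-22) = 2.589 g/cm³.

2.59 g/cm³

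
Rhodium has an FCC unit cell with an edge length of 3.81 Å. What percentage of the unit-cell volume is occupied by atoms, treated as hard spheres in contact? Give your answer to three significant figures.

In an FCC lattice atoms touch along the face diagonal, so √2·a = 4r, so r = 0.3536a = 1.347 Å.
Packing fraction = Z·(4/3)πr³ / a³ = 4 × (4/3)π × (1.347)³ / (3.81)³ = 0.7405 = 74.0%.

74.0%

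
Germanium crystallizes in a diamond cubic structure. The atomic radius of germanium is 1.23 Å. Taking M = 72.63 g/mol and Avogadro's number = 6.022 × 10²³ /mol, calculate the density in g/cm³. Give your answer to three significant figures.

In a diamond cubic lattice, nearest neighbors lie along the body diagonal with √3·a = 8r, giving a = 5.681 Å = 5.681 × 10^-8 cm.
With Z = 8, ρ = Z·M/(N_A·a³) = 8 × 72.63 / (6.022 × 10²³ × 1.834 × 10^-22) = 5.262 g/cm³.

5.26 g/cm³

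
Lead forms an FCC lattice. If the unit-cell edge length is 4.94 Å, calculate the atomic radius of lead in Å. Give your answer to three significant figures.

In an FCC lattice, atoms touch along the face diagonal, so √2·a = 4r.
r = √2·a/4 = 1.4142 × 4.94 / 4 = 1.75 Å.

1.75 Å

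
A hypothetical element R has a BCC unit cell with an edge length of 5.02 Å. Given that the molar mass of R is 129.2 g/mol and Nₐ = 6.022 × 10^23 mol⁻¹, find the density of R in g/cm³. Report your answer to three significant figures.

A BCC unit cell contains Z = 2 atoms.
Cell volume: a³ = (5.02 Å)³ = (5.020 × 10^-8 cm)³ = 1.265 × 10^-22 cm³.
ρ = Z·M/(N_A·a³) = 2 × 129.2 / (6.022 × 10²³ × 1.265 × 10^-22) = 3.392 g/cm³.

3.39 g/cm³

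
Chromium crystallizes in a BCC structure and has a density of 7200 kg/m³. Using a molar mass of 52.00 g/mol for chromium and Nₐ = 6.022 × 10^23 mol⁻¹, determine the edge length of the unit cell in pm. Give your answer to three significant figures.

288 pm

With Z = 2 atoms per BCC cell, a³ = Z·M/(N_A·ρ) = 2 × 52.00 / (6.022 × 10²³ × 7.200 g/cm³) = 2.399 × 10^-23 cm³.
a = (2.399 × 10^-23)^(1/3) = 2.884 × 10^-8 cm = 288 pm.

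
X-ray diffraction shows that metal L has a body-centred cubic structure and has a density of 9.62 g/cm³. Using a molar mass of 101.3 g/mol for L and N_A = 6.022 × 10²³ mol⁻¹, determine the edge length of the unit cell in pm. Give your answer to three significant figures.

With Z = 2 atoms per BCC cell, a³ = Z·M/(N_A·ρ) = 2 × 101.3 / (6.022 × 10²³ × 9.620 g/cm³) = 3.497 × 10^-23 cm³.
a = (3.497 × 10^-23)^(1/3) = 3.270 × 10^-8 cm = 327 pm.

327 pm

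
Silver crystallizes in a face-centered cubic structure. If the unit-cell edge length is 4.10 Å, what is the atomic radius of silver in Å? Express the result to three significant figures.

1.45 Å

In an FCC lattice, atoms touch along the face diagonal, so √2·a = 4r.
r = √2·a/4 = 1.4142 × 4.10 / 4 = 1.45 Å.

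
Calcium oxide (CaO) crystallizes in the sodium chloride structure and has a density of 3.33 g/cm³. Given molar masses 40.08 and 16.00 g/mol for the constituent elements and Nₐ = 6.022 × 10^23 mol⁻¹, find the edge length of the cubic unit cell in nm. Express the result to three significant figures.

M(CaO) = 56.08 g/mol; Z = 4 formula units per cell.
a³ = Z·M/(N_A·ρ) = 4 × 56.08 / (6.022 × 10²³ × 3.33) = 1.119 × 10^-22 cm³, so a = 4.818 × 10^-8 cm = 0.482 nm.

0.482 nm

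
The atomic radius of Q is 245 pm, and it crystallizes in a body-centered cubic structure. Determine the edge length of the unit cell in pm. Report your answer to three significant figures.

In a BCC lattice, atoms touch along the body diagonal, so √3·a = 4r.
a = 4r/√3 = 4 × 245 / 1.7321 = 566 pm.

566 pm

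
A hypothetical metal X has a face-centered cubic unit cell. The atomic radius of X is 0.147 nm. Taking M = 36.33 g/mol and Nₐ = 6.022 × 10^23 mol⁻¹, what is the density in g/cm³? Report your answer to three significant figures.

In an FCC lattice, atoms touch along the face diagonal, so √2·a = 4r, giving a = 0.4158 nm = 4.158 × 10^-8 cm.
With Z = 4, ρ = Z·M/(N_A·a³) = 4 × 36.33 / (6.022 × 10²³ × 7.188 × 10^-23) = 3.357 g/cm³.

3.36 g/cm³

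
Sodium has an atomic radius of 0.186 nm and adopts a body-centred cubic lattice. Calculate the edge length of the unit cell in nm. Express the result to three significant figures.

0.430 nm

In a BCC lattice, atoms touch along the body diagonal, so √3·a = 4r.
a = 4r/√3 = 4 × 0.186 / 1.7321 = 0.430 nm.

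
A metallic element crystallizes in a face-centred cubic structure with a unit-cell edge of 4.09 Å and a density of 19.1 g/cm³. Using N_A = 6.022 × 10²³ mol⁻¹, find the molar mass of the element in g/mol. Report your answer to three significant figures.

197 g/mol

An FCC cell has Z = 4 atoms; a = 4.090 × 10^-8 cm.
M = ρ·N_A·a³/Z = 19.1 × 6.022 × 10²³ × 6.842 × 10^-23 / 4 = 197 g/mol.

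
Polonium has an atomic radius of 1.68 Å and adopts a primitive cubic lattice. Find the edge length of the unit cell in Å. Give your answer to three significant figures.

In a simple cubic lattice, atoms touch along the cell edge, so a = 2r.
a = 2r = 2 × 1.68 = 3.36 Å.

3.36 Å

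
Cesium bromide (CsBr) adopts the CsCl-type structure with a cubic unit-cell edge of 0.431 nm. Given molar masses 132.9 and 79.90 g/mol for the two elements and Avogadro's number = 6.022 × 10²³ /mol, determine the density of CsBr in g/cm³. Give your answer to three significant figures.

The CsCl-type structure contains Z = 1 formula unit per cell; M(CsBr) = 132.9 + 79.90 = 212.8 g/mol.
a³ = (4.310 × 10^-8 cm)³ = 8.006 × 10^-23 cm³.
ρ = 1 × 212.8 / (6.022 × 10²³ × 8.006 × 10^-23) = 4.414 g/cm³.

4.41 g/cm³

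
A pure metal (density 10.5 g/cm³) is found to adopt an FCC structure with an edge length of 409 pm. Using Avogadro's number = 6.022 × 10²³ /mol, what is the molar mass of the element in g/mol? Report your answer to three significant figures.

108 g/mol

An FCC cell has Z = 4 atoms; a = 4.090 × 10^-8 cm.
M = ρ·N_A·a³/Z = 10.5 × 6.022 × 10²³ × 6.842 × 10^-23 / 4 = 108 g/mol.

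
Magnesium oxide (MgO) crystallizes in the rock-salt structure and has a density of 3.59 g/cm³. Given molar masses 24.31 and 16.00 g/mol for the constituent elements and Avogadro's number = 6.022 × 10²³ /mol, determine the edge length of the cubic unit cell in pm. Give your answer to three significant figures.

421 pm

M(MgO) = 40.31 g/mol; Z = 4 formula units per cell.
a³ = Z·M/(N_A·ρ) = 4 × 40.31 / (6.022 × 10²³ × 3.59) = 7.458 × 10^-23 cm³, so a = 4.209 × 10^-8 cm = 421 pm.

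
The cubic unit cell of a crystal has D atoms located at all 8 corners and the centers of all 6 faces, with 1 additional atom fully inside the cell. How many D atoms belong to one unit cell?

Corner atoms are shared by 8 cells (1/8 each), face atoms by 2 (1/2 each), interior atoms are unshared.
Net atoms = 8 × 1/8 + 6 × 1/2 + 1 = 1 + 3 + 1 = 5.

5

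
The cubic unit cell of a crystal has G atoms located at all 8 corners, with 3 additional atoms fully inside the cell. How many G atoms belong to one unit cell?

4

Corner atoms are shared by 8 cells (1/8 each), interior atoms are unshared.
Net atoms = 8 × 1/8 + 3 = 1 + 3 = 4.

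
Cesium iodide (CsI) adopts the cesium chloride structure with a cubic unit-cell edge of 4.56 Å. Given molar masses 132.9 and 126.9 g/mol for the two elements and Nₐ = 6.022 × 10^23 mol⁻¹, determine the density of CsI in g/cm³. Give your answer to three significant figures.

The cesium chloride structure contains Z = 1 formula unit per cell; M(CsI) = 132.9 + 126.9 = 259.8 g/mol.
a³ = (4.560 × 10^-8 cm)³ = 9.482 × 10^-23 cm³.
ρ = 1 × 259.8 / (6.022 × 10²³ × 9.482 × 10^-23) = 4.550 g/cm³.

4.55 g/cm³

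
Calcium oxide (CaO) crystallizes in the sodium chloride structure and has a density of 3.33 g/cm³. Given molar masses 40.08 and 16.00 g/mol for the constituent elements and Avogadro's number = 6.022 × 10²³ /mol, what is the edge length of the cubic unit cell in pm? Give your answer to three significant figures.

482 pm

M(CaO) = 56.08 g/mol; Z = 4 formula units per cell.
a³ = Z·M/(N_A·ρ) = 4 × 56.08 / (6.022 × 10²³ × 3.33) = 1.119 × 10^-22 cm³, so a = 4.818 × 10^-8 cm = 482 pm.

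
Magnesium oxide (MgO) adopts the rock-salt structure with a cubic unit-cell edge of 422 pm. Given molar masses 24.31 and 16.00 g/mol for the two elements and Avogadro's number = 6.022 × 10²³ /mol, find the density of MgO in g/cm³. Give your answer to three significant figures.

The rock-salt structure contains Z = 4 formula units per cell; M(MgO) = 24.31 + 16.00 = 40.31 g/mol.
a³ = (4.220 × 10^-8 cm)³ = 7.515 × 10^-23 cm³.
ρ = 4 × 40.31 / (6.022 × 10²³ × 7.515 × 10^-23) = 3.563 g/cm³.

3.56 g/cm³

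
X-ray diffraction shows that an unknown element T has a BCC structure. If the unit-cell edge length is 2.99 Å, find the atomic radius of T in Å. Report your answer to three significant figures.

In a BCC lattice, atoms touch along the body diagonal, so √3·a = 4r.
r = √3·a/4 = 1.7321 × 2.99 / 4 = 1.29 Å.

1.29 Å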